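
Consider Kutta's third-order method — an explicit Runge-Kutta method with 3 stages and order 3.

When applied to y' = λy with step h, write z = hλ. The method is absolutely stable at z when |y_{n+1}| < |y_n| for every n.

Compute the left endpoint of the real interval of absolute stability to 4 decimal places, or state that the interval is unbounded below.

Test eqn y'=λy, z=hλ:
  order 3, 3-stage ⇒ R(z)=1+z+z^2/2+z^3/6
  (e.g. R(-0.45)=0.63606, |R|=0.63606)

Boundary: |R(x)|=1, x<0.
x=-0.45: |R|=0.6361
|R(-2.89)|=1.7369 |R(-0.74)|=0.4663 |R(-0.68)|=0.4988
Bisect:
  x_lo=-3.3233 |R|=2.9184  x_hi=-0.1281 |R|=0.8797
  mid=-1.72571 |R|=0.09322 →hi
  mid=-2.52450 |R|=1.01942 →lo
  mid=-2.12510 |R|=0.46659 →hi
  mid=-2.32480 |R|=0.71659 →hi
  mid=-2.42465 |R|=0.86091 →hi
  mid=-2.47457 |R|=0.93833 →hi
  mid=-2.49953 |R|=0.97841 →hi
  mid=-2.51201 |R|=0.99880 →hi
  ...
  [-2.51279,-2.51260] ⇒ x*=-2.5127
Interval (-2.5127, 0).

left endpoint -2.5127.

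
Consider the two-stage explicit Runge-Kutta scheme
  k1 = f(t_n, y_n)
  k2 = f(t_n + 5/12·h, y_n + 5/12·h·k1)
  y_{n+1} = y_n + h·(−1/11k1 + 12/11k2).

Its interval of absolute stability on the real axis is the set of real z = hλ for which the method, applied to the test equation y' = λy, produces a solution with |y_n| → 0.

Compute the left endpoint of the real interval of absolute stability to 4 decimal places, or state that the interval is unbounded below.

z* = -2.2000.

With y'=λy (z=hλ):
  k1=λy_n ⇒ h·k1=z·y_n;  k2=λ(1+5/12z)y_n ⇒ h·k2=z(1+5/12z)y_n
  y_{n+1}/y_n = 1 − 1/11z + 12/11z(1+5/12z) = 1 + z + 5/11z²
  R(z) = 1 + z + 5/11z².

Find x<0 with |R(x)|<1.
x=-1.46: |R|=0.5089
R=1: x+5/11x²=0 ⇒ x=−11/5=-2.2000; min R=1−1/(4·5/11)=0.4500>−1
Confirm numerically:
  x=-1.305: |R|=0.46910 <1
  x=-0.897: |R|=0.46873 <1
  x=-0.885: |R|=0.47101 <1
  x=-2.727: |R|=1.65324 >1
  x=-2.431: |R|=1.25526 >1
Stable set (-2.2000, 0).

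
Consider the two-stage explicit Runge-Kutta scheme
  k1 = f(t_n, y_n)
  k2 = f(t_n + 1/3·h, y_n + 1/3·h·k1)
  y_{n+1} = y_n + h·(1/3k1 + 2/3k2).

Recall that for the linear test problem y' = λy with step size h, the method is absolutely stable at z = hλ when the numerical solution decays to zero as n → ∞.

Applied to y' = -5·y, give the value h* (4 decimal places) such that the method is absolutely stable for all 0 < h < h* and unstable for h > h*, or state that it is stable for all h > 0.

(-4.5000,0); λ=-5 ⇒ h* = (9/2)/5 = 0.9000.

Set f=λy, z=hλ:
  k1=λy_n ⇒ h·k1=z·y_n;  k2=λ(1+1/3z)y_n ⇒ h·k2=z(1+1/3z)y_n
  y_{n+1}/y_n = 1 + 1/3z + 2/3z(1+1/3z) = 1 + z + 2/9z²
  Hence R(z) = 1 + z + 2/9z².

Need |R(x)|<1, x<0.
x=-0.32: |R|=0.7028
R=1: x+2/9x²=0 ⇒ x=−9/2=-4.5000; min R=1−1/(4·2/9)=-0.1250>−1
Confirm numerically:
  x=-3.385: |R|=0.16127 <1
  x=-2.388: |R|=0.12077 <1
  x=-2.036: |R|=0.11482 <1
  x=-5.070: |R|=1.64220 >1
  x=-5.053: |R|=1.62096 >1
  x=-4.989: |R|=1.54214 >1
Interval (-4.5000, 0).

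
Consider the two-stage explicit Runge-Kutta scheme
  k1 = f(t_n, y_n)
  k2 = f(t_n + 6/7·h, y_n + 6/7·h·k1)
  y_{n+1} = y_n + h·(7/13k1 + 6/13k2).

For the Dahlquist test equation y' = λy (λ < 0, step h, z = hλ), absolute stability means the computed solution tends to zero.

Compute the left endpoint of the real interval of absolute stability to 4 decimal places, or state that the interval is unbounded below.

left endpoint -2.5278.

With y'=λy (z=hλ):
  k1=λy_n ⇒ h·k1=z·y_n;  k2=λ(1+6/7z)y_n ⇒ h·k2=z(1+6/7z)y_n
  y_{n+1}/y_n = 1 + 7/13z + 6/13z(1+6/7z) = 1 + z + 36/91z²
  so R(z) = 1 + z + 36/91z².

Find x<0 with |R(x)|<1.
x=-0.95: |R|=0.4070
R=1: x+36/91x²=0 ⇒ x=−91/36=-2.5278; min R=1−1/(4·36/91)=0.3681>−1
Confirm numerically:
  x=-1.486: |R|=0.38757 <1
  x=-1.387: |R|=0.37405 <1
  x=-1.051: |R|=0.38599 <1
  x=-3.121: |R|=1.73244 >1
  x=-2.845: |R|=1.35703 >1
  x=-2.773: |R|=1.26901 >1
Stable set (-2.5278, 0).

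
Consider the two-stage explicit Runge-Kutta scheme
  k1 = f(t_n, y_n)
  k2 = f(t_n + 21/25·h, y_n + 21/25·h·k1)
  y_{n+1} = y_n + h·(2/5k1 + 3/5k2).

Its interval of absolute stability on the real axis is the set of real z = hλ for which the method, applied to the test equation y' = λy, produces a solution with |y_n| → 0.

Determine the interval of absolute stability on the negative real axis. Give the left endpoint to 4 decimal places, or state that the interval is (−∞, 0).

(-1.9841, 0).

Set f=λy, z=hλ:
  k1=λy_n ⇒ h·k1=z·y_n;  k2=λ(1+21/25z)y_n ⇒ h·k2=z(1+21/25z)y_n
  y_{n+1}/y_n = 1 + 2/5z + 3/5z(1+21/25z) = 1 + z + 63/125z²
  R(z) = 1 + z + 63/125z².

Need |R(x)|<1, x<0.
x=-0.42: |R|=0.6689
R=1: x+63/125x²=0 ⇒ x=−125/63=-1.9841; min R=1−1/(4·63/125)=0.5040>−1
Confirm numerically:
  x=-1.580: |R|=0.67819 <1
  x=-1.183: |R|=0.52234 <1
  x=-1.171: |R|=0.52011 <1
  x=-1.070: |R|=0.50703 <1
  x=-2.412: |R|=1.52014 >1
  x=-2.242: |R|=1.29139 >1
  x=-2.097: |R|=1.11929 >1
So |R|<1 on (-1.9841, 0).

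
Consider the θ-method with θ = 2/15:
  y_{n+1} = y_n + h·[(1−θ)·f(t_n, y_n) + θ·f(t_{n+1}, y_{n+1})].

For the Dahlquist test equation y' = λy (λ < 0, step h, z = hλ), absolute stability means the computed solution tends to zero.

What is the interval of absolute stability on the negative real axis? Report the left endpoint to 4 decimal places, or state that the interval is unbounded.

Set f=λy, z=hλ:
  y_{n+1} = y_n + z·[13/15·y_n + 2/15·y_{n+1}] ⇒ (1 − 2/15z)y_{n+1} = (1 + 13/15z)y_n
  Hence R(z) = (1 + 13/15z)/(1 − 2/15z).

Need |R(x)|<1, x<0.
x=-0.91: |R|=0.1885
R=−1: 1+13/15x = −1+2/15x ⇒ -11/15x=2 ⇒ x=2/(-11/15)=-2.7273
Confirm numerically:
  x=-2.406: |R|=0.82162 <1
  x=-1.280: |R|=0.09339 <1
  x=-1.112: |R|=0.03158 <1
  x=-3.210: |R|=1.24790 >1
  x=-3.056: |R|=1.17128 >1
  x=-2.789: |R|=1.03300 >1
Interval (-2.7273, 0).

z∈(-2.7273,0).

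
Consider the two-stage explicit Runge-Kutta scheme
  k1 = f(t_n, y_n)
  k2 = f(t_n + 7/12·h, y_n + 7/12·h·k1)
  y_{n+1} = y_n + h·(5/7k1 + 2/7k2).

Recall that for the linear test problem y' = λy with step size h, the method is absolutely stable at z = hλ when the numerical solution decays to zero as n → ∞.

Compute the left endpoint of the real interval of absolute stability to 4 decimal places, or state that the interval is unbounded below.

z* = -6.0000.

On y'=λy, z=hλ:
  k1=λy_n ⇒ h·k1=z·y_n;  k2=λ(1+7/12z)y_n ⇒ h·k2=z(1+7/12z)y_n
  y_{n+1}/y_n = 1 + 5/7z + 2/7z(1+7/12z) = 1 + z + 1/6z²
  R(z) = 1 + z + 1/6z².

Solve |R(x)|<1 on ℝ⁻.
x=-0.74: |R|=0.3513
R=1: x+1/6x²=0 ⇒ x=−6=-6.0000; min R=1−1/(4·1/6)=-0.5000>−1
Confirm numerically:
  x=-5.195: |R|=0.30300 <1
  x=-4.473: |R|=0.13838 <1
  x=-2.910: |R|=0.49865 <1
  x=-2.876: |R|=0.49744 <1
  x=-6.531: |R|=1.57799 >1
  x=-6.126: |R|=1.12865 >1
So |R|<1 on (-6.0000, 0).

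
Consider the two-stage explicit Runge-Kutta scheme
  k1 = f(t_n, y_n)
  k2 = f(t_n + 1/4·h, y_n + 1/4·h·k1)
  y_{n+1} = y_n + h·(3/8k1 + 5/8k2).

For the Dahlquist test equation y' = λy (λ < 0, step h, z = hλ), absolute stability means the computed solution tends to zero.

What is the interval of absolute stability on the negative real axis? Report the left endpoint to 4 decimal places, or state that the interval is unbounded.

(-6.4000, 0).

Test eqn y'=λy, z=hλ:
  k1=λy_n ⇒ h·k1=z·y_n;  k2=λ(1+1/4z)y_n ⇒ h·k2=z(1+1/4z)y_n
  y_{n+1}/y_n = 1 + 3/8z + 5/8z(1+1/4z) = 1 + z + 5/32z²
  so R(z) = 1 + z + 5/32z².

Need |R(x)|<1, x<0.
x=-1.03: |R|=0.1358
R=1: x+5/32x²=0 ⇒ x=−32/5=-6.4000; min R=1−1/(4·5/32)=-0.6000>−1
Confirm numerically:
  x=-6.148: |R|=0.75792 <1
  x=-5.019: |R|=0.08301 <1
  x=-4.761: |R|=0.21926 <1
  x=-2.638: |R|=0.55065 <1
  x=-6.873: |R|=1.50796 >1
  x=-6.571: |R|=1.17557 >1
  x=-6.431: |R|=1.03115 >1
Interval (-6.4000, 0).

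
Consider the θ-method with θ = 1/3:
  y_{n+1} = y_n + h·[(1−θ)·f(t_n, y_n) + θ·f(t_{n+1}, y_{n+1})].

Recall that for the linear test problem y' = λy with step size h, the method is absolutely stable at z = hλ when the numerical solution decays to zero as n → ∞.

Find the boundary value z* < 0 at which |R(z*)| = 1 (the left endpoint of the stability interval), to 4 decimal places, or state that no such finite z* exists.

z* = -6.0000.

Test eqn y'=λy, z=hλ:
  y_{n+1} = y_n + z·[2/3·y_n + 1/3·y_{n+1}] ⇒ (1 − 1/3z)y_{n+1} = (1 + 2/3z)y_n
  so R(z) = (1 + 2/3z)/(1 − 1/3z).

Boundary: |R(x)|=1, x<0.
x=-1.19: |R|=0.1480
R=−1: 1+2/3x = −1+1/3x ⇒ -1/3x=2 ⇒ x=2/(-1/3)=-6.0000
Confirm numerically:
  x=-4.515: |R|=0.80240 <1
  x=-3.540: |R|=0.62385 <1
  x=-3.458: |R|=0.60638 <1
  x=-3.067: |R|=0.51657 <1
  x=-6.387: |R|=1.04123 >1
  x=-6.168: |R|=1.01832 >1
  x=-6.151: |R|=1.01650 >1
So |R|<1 on (-6.0000, 0).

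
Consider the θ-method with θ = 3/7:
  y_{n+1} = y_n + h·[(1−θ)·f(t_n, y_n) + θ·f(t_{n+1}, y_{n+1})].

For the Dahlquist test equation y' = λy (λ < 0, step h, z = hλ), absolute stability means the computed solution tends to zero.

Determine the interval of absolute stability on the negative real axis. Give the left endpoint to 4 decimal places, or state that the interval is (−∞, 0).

Set f=λy, z=hλ:
  y_{n+1} = y_n + z·[4/7·y_n + 3/7·y_{n+1}] ⇒ (1 − 3/7z)y_{n+1} = (1 + 4/7z)y_n
  so R(z) = (1 + 4/7z)/(1 − 3/7z).

Need |R(x)|<1, x<0.
x=-0.91: |R|=0.3453
R=−1: 1+4/7x = −1+3/7x ⇒ -1/7x=2 ⇒ x=2/(-1/7)=-14.0000
Confirm numerically:
  x=-9.957: |R|=0.89035 <1
  x=-9.597: |R|=0.87698 <1
  x=-5.718: |R|=0.65712 <1
  x=-14.600: |R|=1.01181 >1
  x=-14.438: |R|=1.00871 >1
So |R|<1 on (-14.0000, 0).

z∈(-14.0000,0).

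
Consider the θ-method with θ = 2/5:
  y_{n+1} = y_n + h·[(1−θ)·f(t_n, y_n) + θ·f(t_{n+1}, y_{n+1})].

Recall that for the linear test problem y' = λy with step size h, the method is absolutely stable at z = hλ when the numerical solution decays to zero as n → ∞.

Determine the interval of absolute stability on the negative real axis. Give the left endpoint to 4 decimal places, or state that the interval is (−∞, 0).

With y'=λy (z=hλ):
  y_{n+1} = y_n + z·[3/5·y_n + 2/5·y_{n+1}] ⇒ (1 − 2/5z)y_{n+1} = (1 + 3/5z)y_n
  R(z) = (1 + 3/5z)/(1 − 2/5z).

Find x<0 with |R(x)|<1.
x=-1.66: |R|=0.0024
R=−1: 1+3/5x = −1+2/5x ⇒ -1/5x=2 ⇒ x=2/(-1/5)=-10.0000
Confirm numerically:
  x=-9.526: |R|=0.98029 <1
  x=-7.775: |R|=0.89173 <1
  x=-6.093: |R|=0.77266 <1
  x=-10.363: |R|=1.01411 >1
  x=-10.245: |R|=1.00961 >1
  x=-10.230: |R|=1.00903 >1
So |R|<1 on (-10.0000, 0).

(-10.0000, 0).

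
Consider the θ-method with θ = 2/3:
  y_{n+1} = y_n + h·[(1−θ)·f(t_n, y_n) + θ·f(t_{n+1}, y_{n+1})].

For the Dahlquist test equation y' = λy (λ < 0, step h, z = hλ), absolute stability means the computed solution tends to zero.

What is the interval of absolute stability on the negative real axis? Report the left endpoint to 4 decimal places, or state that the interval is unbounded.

Set f=λy, z=hλ:
  y_{n+1} = y_n + z·[1/3·y_n + 2/3·y_{n+1}] ⇒ (1 − 2/3z)y_{n+1} = (1 + 1/3z)y_n
  ⇒ R(z) = (1 + 1/3z)/(1 − 2/3z).

Boundary: |R(x)|=1, x<0.
x=-1.41: |R|=0.2732
x=-2: |R|=0.1429
x=-10: |R|=0.3043
x=-100: |R|=0.4778
θ=2/3≥1/2 ⇒ |1+1/3x|<|1−2/3x| ∀x<0 ⇒ interval (−∞,0).

(−∞, 0) — no finite endpoint.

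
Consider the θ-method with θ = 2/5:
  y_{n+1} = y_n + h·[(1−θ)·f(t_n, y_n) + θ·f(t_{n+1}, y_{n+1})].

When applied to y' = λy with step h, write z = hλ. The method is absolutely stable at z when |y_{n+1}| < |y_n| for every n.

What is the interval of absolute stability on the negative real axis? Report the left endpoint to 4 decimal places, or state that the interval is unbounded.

(-10.0000, 0).

On y'=λy, z=hλ:
  y_{n+1} = y_n + z·[3/5·y_n + 2/5·y_{n+1}] ⇒ (1 − 2/5z)y_{n+1} = (1 + 3/5z)y_n
  R(z) = (1 + 3/5z)/(1 − 2/5z).

Solve |R(x)|<1 on ℝ⁻.
x=-0.57: |R|=0.5358
R=−1: 1+3/5x = −1+2/5x ⇒ -1/5x=2 ⇒ x=2/(-1/5)=-10.0000
Confirm numerically:
  x=-8.103: |R|=0.91054 <1
  x=-7.834: |R|=0.89520 <1
  x=-4.920: |R|=0.65768 <1
  x=-4.379: |R|=0.59144 <1
  x=-10.400: |R|=1.01550 >1
  x=-10.296: |R|=1.01157 >1
  x=-10.102: |R|=1.00405 >1
So |R|<1 on (-10.0000, 0).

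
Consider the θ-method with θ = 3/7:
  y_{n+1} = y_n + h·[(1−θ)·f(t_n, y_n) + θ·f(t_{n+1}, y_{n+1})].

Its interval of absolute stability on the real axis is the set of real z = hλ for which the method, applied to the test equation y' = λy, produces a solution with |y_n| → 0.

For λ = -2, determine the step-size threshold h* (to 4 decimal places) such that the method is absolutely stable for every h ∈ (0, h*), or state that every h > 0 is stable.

(-14.0000,0); λ=-2 ⇒ h* = (14)/2 = 7.0000.

On y'=λy, z=hλ:
  y_{n+1} = y_n + z·[4/7·y_n + 3/7·y_{n+1}] ⇒ (1 − 3/7z)y_{n+1} = (1 + 4/7z)y_n
  R(z) = (1 + 4/7z)/(1 − 3/7z).

Solve |R(x)|<1 on ℝ⁻.
x=-1.55: |R|=0.0687
R=−1: 1+4/7x = −1+3/7x ⇒ -1/7x=2 ⇒ x=2/(-1/7)=-14.0000
Confirm numerically:
  x=-10.124: |R|=0.89629 <1
  x=-7.946: |R|=0.80368 <1
  x=-6.419: |R|=0.71128 <1
  x=-14.501: |R|=1.00992 >1
  x=-14.122: |R|=1.00247 >1
  x=-14.026: |R|=1.00053 >1
Interval (-14.0000, 0).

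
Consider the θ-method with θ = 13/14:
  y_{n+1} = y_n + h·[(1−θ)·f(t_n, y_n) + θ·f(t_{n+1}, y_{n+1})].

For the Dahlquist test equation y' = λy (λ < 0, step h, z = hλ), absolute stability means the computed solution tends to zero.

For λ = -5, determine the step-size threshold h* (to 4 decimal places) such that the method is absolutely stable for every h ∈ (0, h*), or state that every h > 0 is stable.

Test eqn y'=λy, z=hλ:
  y_{n+1} = y_n + z·[1/14·y_n + 13/14·y_{n+1}] ⇒ (1 − 13/14z)y_{n+1} = (1 + 1/14z)y_n
  ⇒ R(z) = (1 + 1/14z)/(1 − 13/14z).

Boundary: |R(x)|=1, x<0.
x=-0.72: |R|=0.5685
x=-2: |R|=0.3000
x=-10: |R|=0.0278
x=-100: |R|=0.0654
θ=13/14≥1/2 ⇒ |1+1/14x|<|1−13/14x| ∀x<0 ⇒ stable on all of ℝ⁻.

interval (−∞, 0). Any h>0 works for λ=-5.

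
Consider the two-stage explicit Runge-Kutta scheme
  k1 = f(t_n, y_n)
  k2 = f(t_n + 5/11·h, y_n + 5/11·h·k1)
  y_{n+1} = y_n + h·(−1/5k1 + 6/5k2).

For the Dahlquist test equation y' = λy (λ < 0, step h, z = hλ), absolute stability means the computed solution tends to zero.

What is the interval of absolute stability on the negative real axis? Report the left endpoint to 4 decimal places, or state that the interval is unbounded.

On y'=λy, z=hλ:
  k1=λy_n ⇒ h·k1=z·y_n;  k2=λ(1+5/11z)y_n ⇒ h·k2=z(1+5/11z)y_n
  y_{n+1}/y_n = 1 − 1/5z + 6/5z(1+5/11z) = 1 + z + 6/11z²
  so R(z) = 1 + z + 6/11z².

Need |R(x)|<1, x<0.
x=-0.58: |R|=0.6035
R=1: x+6/11x²=0 ⇒ x=−11/6=-1.8333; min R=1−1/(4·6/11)=0.5417>−1
Confirm numerically:
  x=-1.282: |R|=0.61447 <1
  x=-1.011: |R|=0.54652 <1
  x=-0.801: |R|=0.54896 <1
  x=-2.312: |R|=1.60364 >1
  x=-2.295: |R|=1.57792 >1
So |R|<1 on (-1.8333, 0).

z∈(-1.8333,0).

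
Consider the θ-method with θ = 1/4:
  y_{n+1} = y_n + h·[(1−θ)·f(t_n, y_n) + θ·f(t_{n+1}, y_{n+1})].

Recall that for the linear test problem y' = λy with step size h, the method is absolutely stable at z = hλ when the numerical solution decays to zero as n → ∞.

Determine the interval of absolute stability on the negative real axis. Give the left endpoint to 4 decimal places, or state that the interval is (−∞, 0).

z∈(-4.0000,0).

With y'=λy (z=hλ):
  y_{n+1} = y_n + z·[3/4·y_n + 1/4·y_{n+1}] ⇒ (1 − 1/4z)y_{n+1} = (1 + 3/4z)y_n
  Hence R(z) = (1 + 3/4z)/(1 − 1/4z).

Solve |R(x)|<1 on ℝ⁻.
x=-0.79: |R|=0.3403
R=−1: 1+3/4x = −1+1/4x ⇒ -1/2x=2 ⇒ x=2/(-1/2)=-4.0000
Confirm numerically:
  x=-3.813: |R|=0.95213 <1
  x=-2.815: |R|=0.65224 <1
  x=-2.772: |R|=0.63733 <1
  x=-2.651: |R|=0.59435 <1
  x=-4.240: |R|=1.05825 >1
  x=-4.036: |R|=1.00896 >1
Stable set (-4.0000, 0).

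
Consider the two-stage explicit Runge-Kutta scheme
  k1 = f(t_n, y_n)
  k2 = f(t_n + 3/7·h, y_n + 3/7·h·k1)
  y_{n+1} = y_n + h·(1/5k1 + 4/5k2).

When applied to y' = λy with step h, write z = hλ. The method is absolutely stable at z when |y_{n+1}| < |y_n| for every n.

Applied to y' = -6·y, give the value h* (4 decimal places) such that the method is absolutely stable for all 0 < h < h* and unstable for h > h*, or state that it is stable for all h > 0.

Set f=λy, z=hλ:
  k1=λy_n ⇒ h·k1=z·y_n;  k2=λ(1+3/7z)y_n ⇒ h·k2=z(1+3/7z)y_n
  y_{n+1}/y_n = 1 + 1/5z + 4/5z(1+3/7z) = 1 + z + 12/35z²
  Hence R(z) = 1 + z + 12/35z².

Boundary: |R(x)|=1, x<0.
x=-0.56: |R|=0.5475
R=1: x+12/35x²=0 ⇒ x=−35/12=-2.9167; min R=1−1/(4·12/35)=0.2708>−1
Confirm numerically:
  x=-1.603: |R|=0.27801 <1
  x=-1.416: |R|=0.27145 <1
  x=-1.255: |R|=0.28501 <1
  x=-1.245: |R|=0.28644 <1
  x=-3.212: |R|=1.32524 >1
  x=-3.004: |R|=1.08995 >1
So |R|<1 on (-2.9167, 0).

(-2.9167,0); λ=-6 ⇒ h* = (35/12)/6 = 0.4861.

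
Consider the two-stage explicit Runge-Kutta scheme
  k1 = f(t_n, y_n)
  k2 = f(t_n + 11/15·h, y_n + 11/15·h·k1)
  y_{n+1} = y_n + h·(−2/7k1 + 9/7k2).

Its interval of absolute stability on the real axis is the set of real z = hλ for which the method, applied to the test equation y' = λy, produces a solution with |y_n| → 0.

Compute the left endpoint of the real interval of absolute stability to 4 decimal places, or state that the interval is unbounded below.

With y'=λy (z=hλ):
  k1=λy_n ⇒ h·k1=z·y_n;  k2=λ(1+11/15z)y_n ⇒ h·k2=z(1+11/15z)y_n
  y_{n+1}/y_n = 1 − 2/7z + 9/7z(1+11/15z) = 1 + z + 33/35z²
  so R(z) = 1 + z + 33/35z².

Boundary: |R(x)|=1, x<0.
x=-1.58: |R|=1.7737
R=1: x+33/35x²=0 ⇒ x=−35/33=-1.0606; min R=1−1/(4·33/35)=0.7348>−1
Confirm numerically:
  x=-1.006: |R|=0.94821 <1
  x=-0.878: |R|=0.84883 <1
  x=-0.530: |R|=0.73485 <1
  x=-1.416: |R|=1.47448 >1
  x=-1.224: |R|=1.18857 >1
Stable set (-1.0606, 0).

z* = -1.0606.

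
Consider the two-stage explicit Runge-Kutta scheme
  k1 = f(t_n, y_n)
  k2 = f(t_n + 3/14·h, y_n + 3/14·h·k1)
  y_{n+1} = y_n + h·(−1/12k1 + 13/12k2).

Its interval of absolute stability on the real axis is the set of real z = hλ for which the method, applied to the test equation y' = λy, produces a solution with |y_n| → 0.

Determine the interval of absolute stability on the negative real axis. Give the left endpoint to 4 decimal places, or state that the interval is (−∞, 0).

(-4.3077, 0).

With y'=λy (z=hλ):
  k1=λy_n ⇒ h·k1=z·y_n;  k2=λ(1+3/14z)y_n ⇒ h·k2=z(1+3/14z)y_n
  y_{n+1}/y_n = 1 − 1/12z + 13/12z(1+3/14z) = 1 + z + 13/56z²
  so R(z) = 1 + z + 13/56z².

Find x<0 with |R(x)|<1.
x=-0.95: |R|=0.2595
R=1: x+13/56x²=0 ⇒ x=−56/13=-4.3077; min R=1−1/(4·13/56)=-0.0769>−1
Confirm numerically:
  x=-3.438: |R|=0.30589 <1
  x=-2.526: |R|=0.04477 <1
  x=-2.111: |R|=0.07650 <1
  x=-4.834: |R|=1.59061 >1
  x=-4.828: |R|=1.58315 >1
  x=-4.719: |R|=1.45058 >1
Interval (-4.3077, 0).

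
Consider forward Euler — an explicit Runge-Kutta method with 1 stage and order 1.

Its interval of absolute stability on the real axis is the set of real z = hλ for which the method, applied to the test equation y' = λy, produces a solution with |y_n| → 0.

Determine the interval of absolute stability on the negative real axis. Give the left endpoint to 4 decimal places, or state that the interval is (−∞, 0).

Test eqn y'=λy, z=hλ:
  order 1, 1-stage ⇒ R(z)=1+z
  (e.g. R(-1.36)=-0.36000, |R|=0.36000)

Find x<0 with |R(x)|<1.
x=-1.36: |R|=0.3600
|R(-2.1)|=1.1000 |R(-1.86)|=0.8600 |R(-1.64)|=0.6400
Bisect:
  x_lo=-2.7363 |R|=1.7363  x_hi=-0.1019 |R|=0.8981
  mid=-1.41910 |R|=0.41910 →hi
  mid=-2.07768 |R|=1.07768 →lo
  mid=-1.74839 |R|=0.74839 →hi
  mid=-1.91304 |R|=0.91304 →hi
  mid=-1.99536 |R|=0.99536 →hi
  mid=-2.03652 |R|=1.03652 →lo
  mid=-2.01594 |R|=1.01594 →lo
  mid=-2.00565 |R|=1.00565 →lo
  ...
  [-2.00002,-1.99986] ⇒ x*=-2.0000
Interval (-2.0000, 0).

z∈(-2.0000,0).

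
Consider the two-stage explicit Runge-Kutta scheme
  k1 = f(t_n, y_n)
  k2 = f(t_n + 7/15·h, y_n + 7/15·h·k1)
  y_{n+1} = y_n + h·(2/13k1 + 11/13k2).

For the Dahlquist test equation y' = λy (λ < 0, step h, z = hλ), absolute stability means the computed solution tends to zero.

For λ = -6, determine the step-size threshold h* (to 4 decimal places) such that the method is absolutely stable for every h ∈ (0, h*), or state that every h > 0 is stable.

On y'=λy, z=hλ:
  k1=λy_n ⇒ h·k1=z·y_n;  k2=λ(1+7/15z)y_n ⇒ h·k2=z(1+7/15z)y_n
  y_{n+1}/y_n = 1 + 2/13z + 11/13z(1+7/15z) = 1 + z + 77/195z²
  R(z) = 1 + z + 77/195z².

Solve |R(x)|<1 on ℝ⁻.
x=-0.43: |R|=0.6430
R=1: x+77/195x²=0 ⇒ x=−195/77=-2.5325; min R=1−1/(4·77/195)=0.3669>−1
Confirm numerically:
  x=-2.339: |R|=0.82131 <1
  x=-2.081: |R|=0.62902 <1
  x=-1.608: |R|=0.41301 <1
  x=-1.089: |R|=0.37929 <1
  x=-2.831: |R|=1.33372 >1
  x=-2.640: |R|=1.11210 >1
So |R|<1 on (-2.5325, 0).

(-2.5325,0); λ=-6 ⇒ h* = (195/77)/6 = 0.4221.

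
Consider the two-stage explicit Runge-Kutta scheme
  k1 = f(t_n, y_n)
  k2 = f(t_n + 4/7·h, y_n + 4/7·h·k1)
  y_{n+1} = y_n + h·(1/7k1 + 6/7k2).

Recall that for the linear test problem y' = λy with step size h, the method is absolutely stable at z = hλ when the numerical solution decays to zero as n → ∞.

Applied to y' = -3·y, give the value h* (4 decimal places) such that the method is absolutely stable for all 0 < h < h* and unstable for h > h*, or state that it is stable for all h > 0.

(-2.0417,0); λ=-3 ⇒ h* = (49/24)/3 = 0.6806.

On y'=λy, z=hλ:
  k1=λy_n ⇒ h·k1=z·y_n;  k2=λ(1+4/7z)y_n ⇒ h·k2=z(1+4/7z)y_n
  y_{n+1}/y_n = 1 + 1/7z + 6/7z(1+4/7z) = 1 + z + 24/49z²
  ⇒ R(z) = 1 + z + 24/49z².

Find x<0 with |R(x)|<1.
x=-0.63: |R|=0.5644
R=1: x+24/49x²=0 ⇒ x=−49/24=-2.0417; min R=1−1/(4·24/49)=0.4896>−1
Confirm numerically:
  x=-1.121: |R|=0.49450 <1
  x=-0.879: |R|=0.49944 <1
  x=-0.861: |R|=0.50210 <1
  x=-2.320: |R|=1.31628 >1
  x=-2.295: |R|=1.28477 >1
Interval (-2.0417, 0).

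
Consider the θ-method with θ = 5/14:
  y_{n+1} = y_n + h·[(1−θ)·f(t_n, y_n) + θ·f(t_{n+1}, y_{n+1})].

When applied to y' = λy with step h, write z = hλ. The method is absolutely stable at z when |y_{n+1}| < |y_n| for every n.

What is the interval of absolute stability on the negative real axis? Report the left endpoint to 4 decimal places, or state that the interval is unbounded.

On y'=λy, z=hλ:
  y_{n+1} = y_n + z·[9/14·y_n + 5/14·y_{n+1}] ⇒ (1 − 5/14z)y_{n+1} = (1 + 9/14z)y_n
  ⇒ R(z) = (1 + 9/14z)/(1 − 5/14z).

Boundary: |R(x)|=1, x<0.
x=-1.14: |R|=0.1898
R=−1: 1+9/14x = −1+5/14x ⇒ -2/7x=2 ⇒ x=2/(-2/7)=-7.0000
Confirm numerically:
  x=-6.929: |R|=0.99416 <1
  x=-5.819: |R|=0.89038 <1
  x=-3.975: |R|=0.64280 <1
  x=-3.397: |R|=0.53487 <1
  x=-7.170: |R|=1.01364 >1
  x=-7.111: |R|=1.00896 >1
Stable set (-7.0000, 0).

(-7.0000, 0).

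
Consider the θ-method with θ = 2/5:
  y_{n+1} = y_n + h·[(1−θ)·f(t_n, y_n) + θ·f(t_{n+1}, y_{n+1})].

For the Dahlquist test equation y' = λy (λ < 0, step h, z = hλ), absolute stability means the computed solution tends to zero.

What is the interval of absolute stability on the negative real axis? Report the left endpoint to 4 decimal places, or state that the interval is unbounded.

z∈(-10.0000,0).

Set f=λy, z=hλ:
  y_{n+1} = y_n + z·[3/5·y_n + 2/5·y_{n+1}] ⇒ (1 − 2/5z)y_{n+1} = (1 + 3/5z)y_n
  Hence R(z) = (1 + 3/5z)/(1 − 2/5z).

Need |R(x)|<1, x<0.
x=-0.81: |R|=0.3882
R=−1: 1+3/5x = −1+2/5x ⇒ -1/5x=2 ⇒ x=2/(-1/5)=-10.0000
Confirm numerically:
  x=-9.345: |R|=0.97235 <1
  x=-7.011: |R|=0.84287 <1
  x=-5.727: |R|=0.74031 <1
  x=-10.410: |R|=1.01588 >1
  x=-10.345: |R|=1.01343 >1
  x=-10.096: |R|=1.00381 >1
So |R|<1 on (-10.0000, 0).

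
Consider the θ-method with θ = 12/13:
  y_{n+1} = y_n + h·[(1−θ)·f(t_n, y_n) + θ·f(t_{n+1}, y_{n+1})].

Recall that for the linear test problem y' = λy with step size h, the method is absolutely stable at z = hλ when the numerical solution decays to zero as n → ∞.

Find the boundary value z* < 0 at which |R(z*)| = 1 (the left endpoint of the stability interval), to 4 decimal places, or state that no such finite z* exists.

unbounded; (−∞, 0).

Test eqn y'=λy, z=hλ:
  y_{n+1} = y_n + z·[1/13·y_n + 12/13·y_{n+1}] ⇒ (1 − 12/13z)y_{n+1} = (1 + 1/13z)y_n
  Hence R(z) = (1 + 1/13z)/(1 − 12/13z).

Need |R(x)|<1, x<0.
x=-1.21: |R|=0.4284
x=-2: |R|=0.2973
x=-10: |R|=0.0226
x=-100: |R|=0.0717
θ=12/13≥1/2 ⇒ |1+1/13x|<|1−12/13x| ∀x<0 ⇒ interval (−∞,0).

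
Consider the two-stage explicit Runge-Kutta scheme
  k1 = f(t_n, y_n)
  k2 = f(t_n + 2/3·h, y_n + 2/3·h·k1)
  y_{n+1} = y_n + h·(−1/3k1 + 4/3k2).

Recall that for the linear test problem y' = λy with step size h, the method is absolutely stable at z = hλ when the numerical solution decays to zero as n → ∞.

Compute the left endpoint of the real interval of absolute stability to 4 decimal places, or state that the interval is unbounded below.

On y'=λy, z=hλ:
  k1=λy_n ⇒ h·k1=z·y_n;  k2=λ(1+2/3z)y_n ⇒ h·k2=z(1+2/3z)y_n
  y_{n+1}/y_n = 1 − 1/3z + 4/3z(1+2/3z) = 1 + z + 8/9z²
  so R(z) = 1 + z + 8/9z².

Need |R(x)|<1, x<0.
x=-0.8: |R|=0.7689
R=1: x+8/9x²=0 ⇒ x=−9/8=-1.1250; min R=1−1/(4·8/9)=0.7188>−1
Confirm numerically:
  x=-1.075: |R|=0.95222 <1
  x=-0.931: |R|=0.83945 <1
  x=-0.910: |R|=0.82609 <1
  x=-0.697: |R|=0.73483 <1
  x=-1.671: |R|=1.81099 >1
  x=-1.356: |R|=1.27843 >1
  x=-1.166: |R|=1.04249 >1
Stable set (-1.1250, 0).

z* = -1.1250.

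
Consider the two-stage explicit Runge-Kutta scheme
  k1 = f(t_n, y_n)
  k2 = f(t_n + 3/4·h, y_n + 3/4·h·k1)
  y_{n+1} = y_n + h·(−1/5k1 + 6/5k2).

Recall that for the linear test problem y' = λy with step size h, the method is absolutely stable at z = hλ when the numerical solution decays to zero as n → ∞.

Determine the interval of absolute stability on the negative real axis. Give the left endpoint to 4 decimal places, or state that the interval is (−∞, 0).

Set f=λy, z=hλ:
  k1=λy_n ⇒ h·k1=z·y_n;  k2=λ(1+3/4z)y_n ⇒ h·k2=z(1+3/4z)y_n
  y_{n+1}/y_n = 1 − 1/5z + 6/5z(1+3/4z) = 1 + z + 9/10z²
  ⇒ R(z) = 1 + z + 9/10z².

Find x<0 with |R(x)|<1.
x=-0.84: |R|=0.7950
R=1: x+9/10x²=0 ⇒ x=−10/9=-1.1111; min R=1−1/(4·9/10)=0.7222>−1
Confirm numerically:
  x=-1.082: |R|=0.97165 <1
  x=-0.959: |R|=0.86871 <1
  x=-0.796: |R|=0.77425 <1
  x=-1.642: |R|=1.78455 >1
  x=-1.619: |R|=1.74004 >1
  x=-1.229: |R|=1.13040 >1
So |R|<1 on (-1.1111, 0).

(-1.1111, 0).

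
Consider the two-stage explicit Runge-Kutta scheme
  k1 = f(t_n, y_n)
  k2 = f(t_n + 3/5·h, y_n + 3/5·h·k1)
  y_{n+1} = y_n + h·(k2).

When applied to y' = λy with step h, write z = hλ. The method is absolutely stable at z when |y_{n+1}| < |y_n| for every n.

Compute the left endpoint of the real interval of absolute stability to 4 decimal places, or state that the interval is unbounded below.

left endpoint -1.6667.

Set f=λy, z=hλ:
  k1=λy_n ⇒ h·k1=z·y_n;  k2=λ(1+3/5z)y_n ⇒ h·k2=z(1+3/5z)y_n
  y_{n+1}/y_n = 1 + z(1+3/5z) = 1 + z + 3/5z²
  R(z) = 1 + z + 3/5z².

Find x<0 with |R(x)|<1.
x=-1.33: |R|=0.7313
R=1: x+3/5x²=0 ⇒ x=−5/3=-1.6667; min R=1−1/(4·3/5)=0.5833>−1
Confirm numerically:
  x=-1.404: |R|=0.77873 <1
  x=-0.919: |R|=0.58774 <1
  x=-0.790: |R|=0.58446 <1
  x=-2.172: |R|=1.65855 >1
  x=-2.116: |R|=1.57047 >1
So |R|<1 on (-1.6667, 0).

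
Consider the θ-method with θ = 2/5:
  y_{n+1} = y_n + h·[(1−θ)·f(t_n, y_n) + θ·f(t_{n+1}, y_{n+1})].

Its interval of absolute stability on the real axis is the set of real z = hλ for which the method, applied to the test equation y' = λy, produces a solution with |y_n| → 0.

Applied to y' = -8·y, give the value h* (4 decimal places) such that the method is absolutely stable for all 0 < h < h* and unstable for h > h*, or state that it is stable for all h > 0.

(-10.0000,0); λ=-8 ⇒ h* = (10)/8 = 1.2500.

With y'=λy (z=hλ):
  y_{n+1} = y_n + z·[3/5·y_n + 2/5·y_{n+1}] ⇒ (1 − 2/5z)y_{n+1} = (1 + 3/5z)y_n
  Hence R(z) = (1 + 3/5z)/(1 − 2/5z).

Solve |R(x)|<1 on ℝ⁻.
x=-1.59: |R|=0.0281
R=−1: 1+3/5x = −1+2/5x ⇒ -1/5x=2 ⇒ x=2/(-1/5)=-10.0000
Confirm numerically:
  x=-7.744: |R|=0.88989 <1
  x=-5.481: |R|=0.71689 <1
  x=-5.269: |R|=0.69552 <1
  x=-10.201: |R|=1.00791 >1
  x=-10.150: |R|=1.00593 >1
Stable set (-10.0000, 0).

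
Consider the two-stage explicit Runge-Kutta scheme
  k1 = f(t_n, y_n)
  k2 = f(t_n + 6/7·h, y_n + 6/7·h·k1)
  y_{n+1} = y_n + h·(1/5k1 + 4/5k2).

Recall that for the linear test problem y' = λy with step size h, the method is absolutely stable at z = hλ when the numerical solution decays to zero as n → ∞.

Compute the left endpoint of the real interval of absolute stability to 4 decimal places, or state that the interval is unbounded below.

left endpoint -1.4583.

Test eqn y'=λy, z=hλ:
  k1=λy_n ⇒ h·k1=z·y_n;  k2=λ(1+6/7z)y_n ⇒ h·k2=z(1+6/7z)y_n
  y_{n+1}/y_n = 1 + 1/5z + 4/5z(1+6/7z) = 1 + z + 24/35z²
  R(z) = 1 + z + 24/35z².

Boundary: |R(x)|=1, x<0.
x=-0.59: |R|=0.6487
R=1: x+24/35x²=0 ⇒ x=−35/24=-1.4583; min R=1−1/(4·24/35)=0.6354>−1
Confirm numerically:
  x=-1.182: |R|=0.77603 <1
  x=-0.809: |R|=0.63979 <1
  x=-0.710: |R|=0.63567 <1
  x=-0.595: |R|=0.64776 <1
  x=-1.814: |R|=1.44241 >1
  x=-1.562: |R|=1.11104 >1
  x=-1.486: |R|=1.02819 >1
Stable set (-1.4583, 0).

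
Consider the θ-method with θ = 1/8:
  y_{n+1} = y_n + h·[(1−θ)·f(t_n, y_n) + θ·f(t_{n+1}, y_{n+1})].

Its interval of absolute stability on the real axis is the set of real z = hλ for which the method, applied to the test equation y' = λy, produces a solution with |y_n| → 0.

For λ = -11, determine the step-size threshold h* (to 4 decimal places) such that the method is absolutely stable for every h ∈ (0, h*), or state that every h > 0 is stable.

(-2.6667,0); λ=-11 ⇒ h* = (8/3)/11 = 0.2424.

Test eqn y'=λy, z=hλ:
  y_{n+1} = y_n + z·[7/8·y_n + 1/8·y_{n+1}] ⇒ (1 − 1/8z)y_{n+1} = (1 + 7/8z)y_n
  R(z) = (1 + 7/8z)/(1 − 1/8z).

Boundary: |R(x)|=1, x<0.
x=-1.49: |R|=0.2561
R=−1: 1+7/8x = −1+1/8x ⇒ -3/4x=2 ⇒ x=2/(-3/4)=-2.6667
Confirm numerically:
  x=-2.636: |R|=0.98270 <1
  x=-2.594: |R|=0.95884 <1
  x=-2.132: |R|=0.68338 <1
  x=-2.060: |R|=0.63817 <1
  x=-3.184: |R|=1.27754 >1
  x=-3.151: |R|=1.26060 >1
  x=-3.126: |R|=1.24771 >1
So |R|<1 on (-2.6667, 0).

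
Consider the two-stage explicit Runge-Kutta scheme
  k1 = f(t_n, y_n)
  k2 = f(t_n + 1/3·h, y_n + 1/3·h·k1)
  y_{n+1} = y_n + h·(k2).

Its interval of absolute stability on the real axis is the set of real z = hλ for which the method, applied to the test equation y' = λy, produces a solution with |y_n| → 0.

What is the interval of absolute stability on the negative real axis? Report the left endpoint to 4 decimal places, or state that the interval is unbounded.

z∈(-3.0000,0).

On y'=λy, z=hλ:
  k1=λy_n ⇒ h·k1=z·y_n;  k2=λ(1+1/3z)y_n ⇒ h·k2=z(1+1/3z)y_n
  y_{n+1}/y_n = 1 + z(1+1/3z) = 1 + z + 1/3z²
  R(z) = 1 + z + 1/3z².

Find x<0 with |R(x)|<1.
x=-0.94: |R|=0.3545
R=1: x+1/3x²=0 ⇒ x=−3=-3.0000; min R=1−1/(4·1/3)=0.2500>−1
Confirm numerically:
  x=-2.838: |R|=0.84675 <1
  x=-1.548: |R|=0.25077 <1
  x=-1.326: |R|=0.26009 <1
  x=-3.565: |R|=1.67141 >1
  x=-3.471: |R|=1.54495 >1
  x=-3.317: |R|=1.35050 >1
Stable set (-3.0000, 0).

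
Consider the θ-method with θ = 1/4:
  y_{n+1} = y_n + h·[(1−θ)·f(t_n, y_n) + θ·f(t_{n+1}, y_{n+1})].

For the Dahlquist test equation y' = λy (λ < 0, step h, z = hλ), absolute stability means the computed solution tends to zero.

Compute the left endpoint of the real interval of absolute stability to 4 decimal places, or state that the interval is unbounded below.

z* = -4.0000.

With y'=λy (z=hλ):
  y_{n+1} = y_n + z·[3/4·y_n + 1/4·y_{n+1}] ⇒ (1 − 1/4z)y_{n+1} = (1 + 3/4z)y_n
  so R(z) = (1 + 3/4z)/(1 − 1/4z).

Find x<0 with |R(x)|<1.
x=-1.22: |R|=0.0651
R=−1: 1+3/4x = −1+1/4x ⇒ -1/2x=2 ⇒ x=2/(-1/2)=-4.0000
Confirm numerically:
  x=-2.757: |R|=0.63209 <1
  x=-2.703: |R|=0.61301 <1
  x=-2.009: |R|=0.33733 <1
  x=-1.779: |R|=0.23135 <1
  x=-4.494: |R|=1.11632 >1
  x=-4.255: |R|=1.06178 >1
  x=-4.221: |R|=1.05376 >1
So |R|<1 on (-4.0000, 0).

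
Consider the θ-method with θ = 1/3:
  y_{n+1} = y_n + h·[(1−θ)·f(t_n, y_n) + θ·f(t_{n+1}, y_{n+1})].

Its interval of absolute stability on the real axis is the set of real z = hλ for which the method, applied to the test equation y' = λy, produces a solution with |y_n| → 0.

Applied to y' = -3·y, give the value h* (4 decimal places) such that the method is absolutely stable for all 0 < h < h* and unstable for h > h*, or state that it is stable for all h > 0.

On y'=λy, z=hλ:
  y_{n+1} = y_n + z·[2/3·y_n + 1/3·y_{n+1}] ⇒ (1 − 1/3z)y_{n+1} = (1 + 2/3z)y_n
  Hence R(z) = (1 + 2/3z)/(1 − 1/3z).

Solve |R(x)|<1 on ℝ⁻.
x=-1.03: |R|=0.2333
R=−1: 1+2/3x = −1+1/3x ⇒ -1/3x=2 ⇒ x=2/(-1/3)=-6.0000
Confirm numerically:
  x=-5.758: |R|=0.97237 <1
  x=-4.201: |R|=0.75017 <1
  x=-4.012: |R|=0.71649 <1
  x=-6.036: |R|=1.00398 >1
  x=-6.034: |R|=1.00376 >1
So |R|<1 on (-6.0000, 0).

(-6.0000,0); λ=-3 ⇒ h* = (6)/3 = 2.0000.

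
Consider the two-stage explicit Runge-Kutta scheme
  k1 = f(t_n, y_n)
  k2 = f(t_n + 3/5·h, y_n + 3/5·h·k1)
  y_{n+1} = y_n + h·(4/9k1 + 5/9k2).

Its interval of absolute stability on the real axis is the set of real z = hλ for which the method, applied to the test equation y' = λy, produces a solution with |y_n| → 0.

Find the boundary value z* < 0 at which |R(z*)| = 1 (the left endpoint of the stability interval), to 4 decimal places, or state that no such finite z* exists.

With y'=λy (z=hλ):
  k1=λy_n ⇒ h·k1=z·y_n;  k2=λ(1+3/5z)y_n ⇒ h·k2=z(1+3/5z)y_n
  y_{n+1}/y_n = 1 + 4/9z + 5/9z(1+3/5z) = 1 + z + 1/3z²
  so R(z) = 1 + z + 1/3z².

Boundary: |R(x)|=1, x<0.
x=-1.33: |R|=0.2596
R=1: x+1/3x²=0 ⇒ x=−3=-3.0000; min R=1−1/(4·1/3)=0.2500>−1
Confirm numerically:
  x=-2.618: |R|=0.66664 <1
  x=-2.519: |R|=0.59612 <1
  x=-2.477: |R|=0.56818 <1
  x=-1.556: |R|=0.25105 <1
  x=-3.555: |R|=1.65768 >1
  x=-3.554: |R|=1.65631 >1
  x=-3.137: |R|=1.14326 >1
So |R|<1 on (-3.0000, 0).

left endpoint -3.0000.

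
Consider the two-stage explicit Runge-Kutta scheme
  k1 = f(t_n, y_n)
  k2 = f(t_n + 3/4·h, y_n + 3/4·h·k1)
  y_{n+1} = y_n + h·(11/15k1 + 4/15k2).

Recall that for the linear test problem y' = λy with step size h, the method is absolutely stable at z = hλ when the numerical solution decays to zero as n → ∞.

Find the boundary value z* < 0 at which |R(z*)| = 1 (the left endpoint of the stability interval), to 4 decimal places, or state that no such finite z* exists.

With y'=λy (z=hλ):
  k1=λy_n ⇒ h·k1=z·y_n;  k2=λ(1+3/4z)y_n ⇒ h·k2=z(1+3/4z)y_n
  y_{n+1}/y_n = 1 + 11/15z + 4/15z(1+3/4z) = 1 + z + 1/5z²
  so R(z) = 1 + z + 1/5z².

Boundary: |R(x)|=1, x<0.
x=-1.55: |R|=0.0695
R=1: x+1/5x²=0 ⇒ x=−5=-5.0000; min R=1−1/(4·1/5)=-0.2500>−1
Confirm numerically:
  x=-4.741: |R|=0.75442 <1
  x=-3.976: |R|=0.18572 <1
  x=-2.890: |R|=0.21958 <1
  x=-5.436: |R|=1.47402 >1
  x=-5.316: |R|=1.33597 >1
Interval (-5.0000, 0).

left endpoint -5.0000.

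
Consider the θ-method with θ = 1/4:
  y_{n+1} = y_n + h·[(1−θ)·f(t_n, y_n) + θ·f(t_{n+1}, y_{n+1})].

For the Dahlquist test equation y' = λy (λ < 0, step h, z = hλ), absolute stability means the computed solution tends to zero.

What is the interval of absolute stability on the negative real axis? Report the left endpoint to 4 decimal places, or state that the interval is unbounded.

Test eqn y'=λy, z=hλ:
  y_{n+1} = y_n + z·[3/4·y_n + 1/4·y_{n+1}] ⇒ (1 − 1/4z)y_{n+1} = (1 + 3/4z)y_n
  Hence R(z) = (1 + 3/4z)/(1 − 1/4z).

Boundary: |R(x)|=1, x<0.
x=-1.44: |R|=0.0588
R=−1: 1+3/4x = −1+1/4x ⇒ -1/2x=2 ⇒ x=2/(-1/2)=-4.0000
Confirm numerically:
  x=-3.488: |R|=0.86325 <1
  x=-2.719: |R|=0.61869 <1
  x=-2.596: |R|=0.57429 <1
  x=-4.160: |R|=1.03922 >1
  x=-4.049: |R|=1.01218 >1
  x=-4.025: |R|=1.00623 >1
Stable set (-4.0000, 0).

z∈(-4.0000,0).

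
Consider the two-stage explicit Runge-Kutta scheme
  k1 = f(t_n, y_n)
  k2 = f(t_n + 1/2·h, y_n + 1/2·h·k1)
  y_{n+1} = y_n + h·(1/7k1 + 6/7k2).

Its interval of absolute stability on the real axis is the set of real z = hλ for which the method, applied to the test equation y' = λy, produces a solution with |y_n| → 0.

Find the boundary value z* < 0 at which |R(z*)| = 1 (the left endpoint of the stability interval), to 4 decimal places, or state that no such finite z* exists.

left endpoint -2.3333.

With y'=λy (z=hλ):
  k1=λy_n ⇒ h·k1=z·y_n;  k2=λ(1+1/2z)y_n ⇒ h·k2=z(1+1/2z)y_n
  y_{n+1}/y_n = 1 + 1/7z + 6/7z(1+1/2z) = 1 + z + 3/7z²
  R(z) = 1 + z + 3/7z².

Need |R(x)|<1, x<0.
x=-0.64: |R|=0.5355
R=1: x+3/7x²=0 ⇒ x=−7/3=-2.3333; min R=1−1/(4·3/7)=0.4167>−1
Confirm numerically:
  x=-1.688: |R|=0.53315 <1
  x=-1.256: |R|=0.42009 <1
  x=-1.065: |R|=0.42110 <1
  x=-2.753: |R|=1.49515 >1
  x=-2.502: |R|=1.18086 >1
So |R|<1 on (-2.3333, 0).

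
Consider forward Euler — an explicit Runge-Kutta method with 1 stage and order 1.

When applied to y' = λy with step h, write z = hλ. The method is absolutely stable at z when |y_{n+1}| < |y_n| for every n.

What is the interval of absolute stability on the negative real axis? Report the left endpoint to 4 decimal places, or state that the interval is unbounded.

Test eqn y'=λy, z=hλ:
  order 1, 1-stage ⇒ R(z)=1+z
  (e.g. R(-0.39)=0.61000, |R|=0.61000)

Solve |R(x)|<1 on ℝ⁻.
x=-0.39: |R|=0.6100
|R(-1.77)|=0.7700 |R(-1.73)|=0.7300 |R(-0.55)|=0.4500
Bisect:
  x_lo=-2.5366 |R|=1.5366  x_hi=-0.3507 |R|=0.6493
  mid=-1.44365 |R|=0.44365 →hi
  mid=-1.99015 |R|=0.99015 →hi
  mid=-2.26339 |R|=1.26339 →lo
  mid=-2.12677 |R|=1.12677 →lo
  mid=-2.05846 |R|=1.05846 →lo
  mid=-2.02430 |R|=1.02430 →lo
  mid=-2.00722 |R|=1.00722 →lo
  ...
  [-2.00002,-1.99989] ⇒ x*=-2.0000
Interval (-2.0000, 0).

(-2.0000, 0).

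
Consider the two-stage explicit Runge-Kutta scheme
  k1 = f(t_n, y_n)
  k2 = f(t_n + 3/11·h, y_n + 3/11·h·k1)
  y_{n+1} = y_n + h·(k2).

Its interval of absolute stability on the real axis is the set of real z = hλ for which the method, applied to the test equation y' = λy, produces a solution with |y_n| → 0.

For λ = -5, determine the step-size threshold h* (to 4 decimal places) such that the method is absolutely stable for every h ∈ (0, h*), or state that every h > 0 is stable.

On y'=λy, z=hλ:
  k1=λy_n ⇒ h·k1=z·y_n;  k2=λ(1+3/11z)y_n ⇒ h·k2=z(1+3/11z)y_n
  y_{n+1}/y_n = 1 + z(1+3/11z) = 1 + z + 3/11z²
  R(z) = 1 + z + 3/11z².

Find x<0 with |R(x)|<1.
x=-0.64: |R|=0.4717
R=1: x+3/11x²=0 ⇒ x=−11/3=-3.6667; min R=1−1/(4·3/11)=0.0833>−1
Confirm numerically:
  x=-3.228: |R|=0.61381 <1
  x=-2.139: |R|=0.10881 <1
  x=-1.785: |R|=0.08397 <1
  x=-3.829: |R|=1.16952 >1
  x=-3.720: |R|=1.05411 >1
Interval (-3.6667, 0).

(-3.6667,0); λ=-5 ⇒ h* = (11/3)/5 = 0.7333.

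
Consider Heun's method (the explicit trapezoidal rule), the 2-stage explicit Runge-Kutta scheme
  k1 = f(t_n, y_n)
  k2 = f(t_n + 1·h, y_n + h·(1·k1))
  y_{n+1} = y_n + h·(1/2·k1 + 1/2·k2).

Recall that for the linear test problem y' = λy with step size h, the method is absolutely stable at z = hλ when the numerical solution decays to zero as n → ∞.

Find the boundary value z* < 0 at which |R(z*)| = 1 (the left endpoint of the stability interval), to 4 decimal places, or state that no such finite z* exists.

On y'=λy, z=hλ:
  order 2, 2-stage ⇒ R(z)=1+z+z^2/2
  (e.g. R(-0.42)=0.66820, |R|=0.66820)

Solve |R(x)|<1 on ℝ⁻.
x=-0.42: |R|=0.6682
|R(-1.93)|=0.9325 |R(-1.21)|=0.5221 |R(-0.84)|=0.5128
Bisect:
  x_lo=-2.4963 |R|=1.6195  x_hi=-0.0662 |R|=0.9360
  mid=-1.28127 |R|=0.53956 →hi
  mid=-1.88878 |R|=0.89497 →hi
  mid=-2.19254 |R|=1.21108 →lo
  mid=-2.04066 |R|=1.04149 →lo
  mid=-1.96472 |R|=0.96535 →hi
  mid=-2.00269 |R|=1.00270 →lo
  mid=-1.98371 |R|=0.98384 →hi
  mid=-1.99320 |R|=0.99322 →hi
  mid=-1.99795 |R|=0.99795 →hi
  ...
  [-2.00002,-1.99988] ⇒ x*=-2.0000
Interval (-2.0000, 0).

z* = -2.0000.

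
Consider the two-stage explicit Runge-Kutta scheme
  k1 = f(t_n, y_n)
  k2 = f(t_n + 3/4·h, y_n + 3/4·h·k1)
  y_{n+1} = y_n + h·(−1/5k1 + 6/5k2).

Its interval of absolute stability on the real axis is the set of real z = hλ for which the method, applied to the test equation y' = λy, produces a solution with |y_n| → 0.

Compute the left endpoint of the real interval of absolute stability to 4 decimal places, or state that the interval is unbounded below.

On y'=λy, z=hλ:
  k1=λy_n ⇒ h·k1=z·y_n;  k2=λ(1+3/4z)y_n ⇒ h·k2=z(1+3/4z)y_n
  y_{n+1}/y_n = 1 − 1/5z + 6/5z(1+3/4z) = 1 + z + 9/10z²
  ⇒ R(z) = 1 + z + 9/10z².

Need |R(x)|<1, x<0.
x=-0.84: |R|=0.7950
R=1: x+9/10x²=0 ⇒ x=−10/9=-1.1111; min R=1−1/(4·9/10)=0.7222>−1
Confirm numerically:
  x=-1.044: |R|=0.93694 <1
  x=-0.808: |R|=0.77958 <1
  x=-0.636: |R|=0.72805 <1
  x=-0.592: |R|=0.72342 <1
  x=-1.585: |R|=1.67600 >1
  x=-1.506: |R|=1.53523 >1
  x=-1.376: |R|=1.32804 >1
Interval (-1.1111, 0).

left endpoint -1.1111.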